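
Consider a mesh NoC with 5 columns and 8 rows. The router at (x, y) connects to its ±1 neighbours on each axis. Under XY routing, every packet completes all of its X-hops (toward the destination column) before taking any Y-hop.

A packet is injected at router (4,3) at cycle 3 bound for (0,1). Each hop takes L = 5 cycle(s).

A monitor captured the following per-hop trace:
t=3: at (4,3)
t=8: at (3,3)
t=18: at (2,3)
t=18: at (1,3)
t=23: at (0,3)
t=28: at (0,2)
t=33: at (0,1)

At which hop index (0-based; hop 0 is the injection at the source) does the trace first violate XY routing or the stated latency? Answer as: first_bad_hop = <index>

[1] (-1,+0) / 5c ⇒ ok
[2] (-1,+0) / 10c ⇒ BAD: Δcyc=10≠L

first_bad_hop = 2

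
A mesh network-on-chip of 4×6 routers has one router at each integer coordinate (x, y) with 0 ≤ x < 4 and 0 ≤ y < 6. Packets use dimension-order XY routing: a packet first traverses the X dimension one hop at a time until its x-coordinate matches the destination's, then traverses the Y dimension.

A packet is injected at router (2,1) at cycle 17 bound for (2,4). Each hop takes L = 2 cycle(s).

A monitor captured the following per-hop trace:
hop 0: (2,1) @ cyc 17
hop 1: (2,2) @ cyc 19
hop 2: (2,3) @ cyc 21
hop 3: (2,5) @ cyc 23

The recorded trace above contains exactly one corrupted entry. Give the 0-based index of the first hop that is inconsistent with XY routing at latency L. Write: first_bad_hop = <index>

  1: Δx=+0 Δy=+1 Δt=2 [ok]
  2: Δx=+0 Δy=+1 Δt=2 [ok]
  3: Δx=+0 Δy=+2 Δt=2 [BAD: non-unit step]

first_bad_hop = 3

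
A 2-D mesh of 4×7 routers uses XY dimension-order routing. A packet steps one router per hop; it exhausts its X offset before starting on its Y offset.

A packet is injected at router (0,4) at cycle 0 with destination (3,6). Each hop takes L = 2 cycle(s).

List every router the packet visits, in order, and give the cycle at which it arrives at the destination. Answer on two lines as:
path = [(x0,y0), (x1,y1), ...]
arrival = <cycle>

path = [(0,4), (1,4), (2,4), (3,4), (3,5), (3,6)]
arrival = 10

hop 0: (0,4) @ cyc 0
hop 1: (1,4) @ cyc 2  [E]
hop 2: (2,4) @ cyc 4  [E]
hop 3: (3,4) @ cyc 6  [E]
hop 4: (3,5) @ cyc 8  [N]
hop 5: (3,6) @ cyc 10  [N]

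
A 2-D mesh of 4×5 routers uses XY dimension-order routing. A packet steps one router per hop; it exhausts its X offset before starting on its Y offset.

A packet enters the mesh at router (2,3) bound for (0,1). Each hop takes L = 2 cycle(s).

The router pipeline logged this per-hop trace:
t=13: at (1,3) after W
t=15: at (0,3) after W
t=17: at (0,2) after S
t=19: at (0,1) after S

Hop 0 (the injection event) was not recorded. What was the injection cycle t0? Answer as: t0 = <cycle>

t0 = 11

At hop 1 the cycle is 13; in general cyc_k = t0 + kL.
t0 = cyc[1] − L = 13 − 2 = 11.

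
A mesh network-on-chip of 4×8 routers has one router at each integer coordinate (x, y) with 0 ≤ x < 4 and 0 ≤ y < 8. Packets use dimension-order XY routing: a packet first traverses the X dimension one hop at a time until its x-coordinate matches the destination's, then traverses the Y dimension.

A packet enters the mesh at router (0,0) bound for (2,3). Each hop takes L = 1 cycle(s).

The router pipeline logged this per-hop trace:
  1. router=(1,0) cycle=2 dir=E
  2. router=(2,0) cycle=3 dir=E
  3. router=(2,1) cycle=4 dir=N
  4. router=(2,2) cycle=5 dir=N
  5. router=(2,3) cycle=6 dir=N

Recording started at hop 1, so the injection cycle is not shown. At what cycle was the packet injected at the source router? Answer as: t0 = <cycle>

t0 = 1

Hop 1 reached at cycle 2; hop k is at t0 + k·L.
Therefore t0 = 2 − L = 1.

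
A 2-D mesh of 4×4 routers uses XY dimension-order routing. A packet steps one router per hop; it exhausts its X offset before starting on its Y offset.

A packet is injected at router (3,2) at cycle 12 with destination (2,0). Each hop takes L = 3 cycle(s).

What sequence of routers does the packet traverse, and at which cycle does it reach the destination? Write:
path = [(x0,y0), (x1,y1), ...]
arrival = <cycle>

  0. router=(3,2) cycle=12 (inject)
  1. router=(2,2) cycle=15 dir=W
  2. router=(2,1) cycle=18 dir=S
  3. router=(2,0) cycle=21 dir=S

path = [(3,2), (2,2), (2,1), (2,0)]
arrival = 21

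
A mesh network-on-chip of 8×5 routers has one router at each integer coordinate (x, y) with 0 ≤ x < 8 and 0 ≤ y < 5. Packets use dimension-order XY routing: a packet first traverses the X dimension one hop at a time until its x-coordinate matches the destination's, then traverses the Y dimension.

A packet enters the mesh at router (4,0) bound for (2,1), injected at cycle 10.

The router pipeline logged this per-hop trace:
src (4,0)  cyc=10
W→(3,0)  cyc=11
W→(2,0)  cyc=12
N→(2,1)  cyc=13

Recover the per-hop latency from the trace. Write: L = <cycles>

L = 1

cyc[1] − cyc[0] = 11 − 10 = 1.
That increment is L by definition: L = 1.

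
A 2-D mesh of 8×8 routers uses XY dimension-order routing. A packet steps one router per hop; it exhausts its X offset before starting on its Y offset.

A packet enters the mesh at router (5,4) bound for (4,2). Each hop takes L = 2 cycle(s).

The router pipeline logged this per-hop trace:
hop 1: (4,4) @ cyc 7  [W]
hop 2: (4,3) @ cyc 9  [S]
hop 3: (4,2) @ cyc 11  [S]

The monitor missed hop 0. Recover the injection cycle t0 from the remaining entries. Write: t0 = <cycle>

t0 = 5

At hop 1 the cycle is 7; in general cyc_k = t0 + kL.
Subtract one hop: t0 = 7 − 2 = 5.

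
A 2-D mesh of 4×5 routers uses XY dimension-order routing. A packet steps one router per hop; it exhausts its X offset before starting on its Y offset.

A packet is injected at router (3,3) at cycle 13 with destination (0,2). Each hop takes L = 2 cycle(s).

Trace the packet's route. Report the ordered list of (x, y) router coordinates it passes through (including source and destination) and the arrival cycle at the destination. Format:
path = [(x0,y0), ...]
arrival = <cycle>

path = [(3,3), (2,3), (1,3), (0,3), (0,2)]
arrival = 21

hop 0: (3,3) @ cyc 13
hop 1: (2,3) @ cyc 15  [W]
hop 2: (1,3) @ cyc 17  [W]
hop 3: (0,3) @ cyc 19  [W]
hop 4: (0,2) @ cyc 21  [S]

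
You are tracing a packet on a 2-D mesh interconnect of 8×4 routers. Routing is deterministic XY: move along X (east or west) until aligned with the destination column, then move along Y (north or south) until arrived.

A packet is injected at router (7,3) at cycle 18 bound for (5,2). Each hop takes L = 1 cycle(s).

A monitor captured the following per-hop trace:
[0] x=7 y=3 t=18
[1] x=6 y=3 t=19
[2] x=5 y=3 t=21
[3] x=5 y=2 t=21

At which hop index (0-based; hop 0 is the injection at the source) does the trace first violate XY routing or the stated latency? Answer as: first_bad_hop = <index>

hop 1: step (-1,+0), +1 cyc — ok
hop 2: step (-1,+0), +2 cyc — BAD: Δcyc=2≠L

first_bad_hop = 2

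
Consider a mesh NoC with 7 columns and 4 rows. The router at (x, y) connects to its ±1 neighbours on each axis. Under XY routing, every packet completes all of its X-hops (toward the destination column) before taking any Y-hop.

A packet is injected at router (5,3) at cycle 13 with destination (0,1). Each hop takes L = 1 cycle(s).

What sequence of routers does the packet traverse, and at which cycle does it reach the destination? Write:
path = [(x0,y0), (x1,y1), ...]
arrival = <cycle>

path = [(5,3), (4,3), (3,3), (2,3), (1,3), (0,3), (0,2), (0,1)]
arrival = 20

[0] x=5 y=3 t=13
[1] x=4 y=3 t=14 →W
[2] x=3 y=3 t=15 →W
[3] x=2 y=3 t=16 →W
[4] x=1 y=3 t=17 →W
[5] x=0 y=3 t=18 →W
[6] x=0 y=2 t=19 →S
[7] x=0 y=1 t=20 →S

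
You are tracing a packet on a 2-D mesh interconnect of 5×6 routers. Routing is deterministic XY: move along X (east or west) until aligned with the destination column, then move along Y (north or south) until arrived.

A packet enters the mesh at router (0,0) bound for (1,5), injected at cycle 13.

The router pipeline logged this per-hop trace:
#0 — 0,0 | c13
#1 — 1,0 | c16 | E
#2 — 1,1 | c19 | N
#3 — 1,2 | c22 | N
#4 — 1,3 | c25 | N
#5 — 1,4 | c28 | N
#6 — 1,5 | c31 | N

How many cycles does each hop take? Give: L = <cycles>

L = 3

From hop 0 (13) to hop 1 (16): +3 cycles.
Per-hop latency L = Δcyc = 3.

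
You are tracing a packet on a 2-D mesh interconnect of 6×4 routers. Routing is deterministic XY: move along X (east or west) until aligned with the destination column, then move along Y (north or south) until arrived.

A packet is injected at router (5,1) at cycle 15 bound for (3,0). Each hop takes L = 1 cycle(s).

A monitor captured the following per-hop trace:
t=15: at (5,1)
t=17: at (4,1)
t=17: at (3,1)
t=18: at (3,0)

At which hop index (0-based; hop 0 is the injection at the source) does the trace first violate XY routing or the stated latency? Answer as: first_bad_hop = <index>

hop 1: step (-1,+0), +2 cyc — BAD: Δcyc=2≠L

first_bad_hop = 1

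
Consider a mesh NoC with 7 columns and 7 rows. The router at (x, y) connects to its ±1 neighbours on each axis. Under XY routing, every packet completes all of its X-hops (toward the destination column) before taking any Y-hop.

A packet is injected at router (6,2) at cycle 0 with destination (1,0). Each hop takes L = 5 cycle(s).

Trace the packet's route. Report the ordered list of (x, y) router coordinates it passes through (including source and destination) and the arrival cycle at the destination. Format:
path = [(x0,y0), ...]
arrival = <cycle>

  0. router=(6,2) cycle=0 (inject)
  1. router=(5,2) cycle=5 dir=W
  2. router=(4,2) cycle=10 dir=W
  3. router=(3,2) cycle=15 dir=W
  4. router=(2,2) cycle=20 dir=W
  5. router=(1,2) cycle=25 dir=W
  6. router=(1,1) cycle=30 dir=S
  7. router=(1,0) cycle=35 dir=S

path = [(6,2), (5,2), (4,2), (3,2), (2,2), (1,2), (1,1), (1,0)]
arrival = 35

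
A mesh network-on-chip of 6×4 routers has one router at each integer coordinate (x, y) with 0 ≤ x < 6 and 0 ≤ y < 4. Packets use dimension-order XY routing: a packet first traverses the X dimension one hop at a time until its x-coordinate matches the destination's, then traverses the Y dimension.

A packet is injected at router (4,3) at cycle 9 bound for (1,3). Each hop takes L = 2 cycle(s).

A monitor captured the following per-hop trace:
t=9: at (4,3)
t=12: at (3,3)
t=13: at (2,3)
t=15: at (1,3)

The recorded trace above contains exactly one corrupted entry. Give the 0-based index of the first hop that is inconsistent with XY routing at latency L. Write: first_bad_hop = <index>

[1] (-1,+0) / 3c ⇒ BAD: Δcyc=3≠L

first_bad_hop = 1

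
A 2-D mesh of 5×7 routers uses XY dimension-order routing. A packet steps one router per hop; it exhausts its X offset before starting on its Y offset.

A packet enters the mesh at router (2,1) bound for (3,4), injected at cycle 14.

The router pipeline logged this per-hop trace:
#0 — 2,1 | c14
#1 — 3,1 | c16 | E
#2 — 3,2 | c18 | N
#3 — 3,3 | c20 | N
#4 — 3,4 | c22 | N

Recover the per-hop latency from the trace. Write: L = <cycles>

L = 2

Δcyc across hop 0→1: 16 − 14 = 2.
That increment is L by definition: L = 2.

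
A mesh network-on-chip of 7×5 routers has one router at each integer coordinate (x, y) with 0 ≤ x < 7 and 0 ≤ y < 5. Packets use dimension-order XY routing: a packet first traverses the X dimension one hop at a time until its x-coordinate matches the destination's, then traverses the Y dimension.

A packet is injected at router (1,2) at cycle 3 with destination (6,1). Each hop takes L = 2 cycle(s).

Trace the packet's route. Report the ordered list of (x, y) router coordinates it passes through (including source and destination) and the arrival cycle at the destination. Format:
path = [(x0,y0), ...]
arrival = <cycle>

path = [(1,2), (2,2), (3,2), (4,2), (5,2), (6,2), (6,1)]
arrival = 15

src (1,2)  cyc=3
E→(2,2)  cyc=5
E→(3,2)  cyc=7
E→(4,2)  cyc=9
E→(5,2)  cyc=11
E→(6,2)  cyc=13
S→(6,1)  cyc=15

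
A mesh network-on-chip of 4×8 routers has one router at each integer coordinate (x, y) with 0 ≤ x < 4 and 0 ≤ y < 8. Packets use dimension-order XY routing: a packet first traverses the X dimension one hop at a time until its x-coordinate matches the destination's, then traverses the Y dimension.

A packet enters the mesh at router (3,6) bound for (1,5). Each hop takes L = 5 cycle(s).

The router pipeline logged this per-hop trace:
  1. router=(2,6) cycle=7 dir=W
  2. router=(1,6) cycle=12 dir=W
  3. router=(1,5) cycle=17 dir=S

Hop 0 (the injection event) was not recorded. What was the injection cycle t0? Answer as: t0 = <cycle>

t0 = 2

Hop 1 reached at cycle 7; hop k is at t0 + k·L.
t0 = cyc[1] − L = 7 − 5 = 2.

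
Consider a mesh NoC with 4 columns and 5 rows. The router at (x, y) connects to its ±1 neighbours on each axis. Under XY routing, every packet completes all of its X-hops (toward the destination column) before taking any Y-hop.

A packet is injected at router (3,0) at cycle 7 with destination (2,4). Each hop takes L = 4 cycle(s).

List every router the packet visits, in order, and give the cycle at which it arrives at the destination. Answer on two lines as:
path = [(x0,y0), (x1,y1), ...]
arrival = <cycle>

src (3,0)  cyc=7
W→(2,0)  cyc=11
N→(2,1)  cyc=15
N→(2,2)  cyc=19
N→(2,3)  cyc=23
N→(2,4)  cyc=27

path = [(3,0), (2,0), (2,1), (2,2), (2,3), (2,4)]
arrival = 27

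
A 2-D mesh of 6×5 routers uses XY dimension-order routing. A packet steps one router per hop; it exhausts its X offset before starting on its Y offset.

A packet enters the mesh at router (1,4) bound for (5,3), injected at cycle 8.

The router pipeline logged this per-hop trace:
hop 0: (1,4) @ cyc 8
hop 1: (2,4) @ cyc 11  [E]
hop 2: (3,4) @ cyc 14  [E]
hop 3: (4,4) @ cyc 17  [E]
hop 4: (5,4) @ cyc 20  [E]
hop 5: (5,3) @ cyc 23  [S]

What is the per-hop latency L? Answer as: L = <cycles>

From hop 0 (8) to hop 1 (11): +3 cycles.
Each hop adds L, hence L = 3.

L = 3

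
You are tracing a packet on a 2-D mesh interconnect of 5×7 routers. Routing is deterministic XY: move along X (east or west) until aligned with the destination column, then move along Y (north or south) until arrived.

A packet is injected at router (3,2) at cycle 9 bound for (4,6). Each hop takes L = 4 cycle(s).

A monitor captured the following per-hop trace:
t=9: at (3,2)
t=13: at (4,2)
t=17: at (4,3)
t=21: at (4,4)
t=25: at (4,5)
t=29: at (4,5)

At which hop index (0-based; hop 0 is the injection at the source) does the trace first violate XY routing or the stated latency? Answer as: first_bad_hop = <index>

check 1→ d=(1,0) cyc+4: ok
check 2→ d=(0,1) cyc+4: ok
check 3→ d=(0,1) cyc+4: ok
check 4→ d=(0,1) cyc+4: ok
check 5→ d=(0,0) cyc+4: BAD: non-unit step

first_bad_hop = 5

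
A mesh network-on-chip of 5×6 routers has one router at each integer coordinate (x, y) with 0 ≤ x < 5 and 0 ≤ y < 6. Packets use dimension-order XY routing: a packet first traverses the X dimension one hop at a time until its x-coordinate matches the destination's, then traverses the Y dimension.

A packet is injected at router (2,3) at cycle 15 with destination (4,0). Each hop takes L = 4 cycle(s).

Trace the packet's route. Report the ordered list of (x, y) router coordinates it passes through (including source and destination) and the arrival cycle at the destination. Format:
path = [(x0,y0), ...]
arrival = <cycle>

[0] x=2 y=3 t=15
[1] x=3 y=3 t=19 →E
[2] x=4 y=3 t=23 →E
[3] x=4 y=2 t=27 →S
[4] x=4 y=1 t=31 →S
[5] x=4 y=0 t=35 →S

path = [(2,3), (3,3), (4,3), (4,2), (4,1), (4,0)]
arrival = 35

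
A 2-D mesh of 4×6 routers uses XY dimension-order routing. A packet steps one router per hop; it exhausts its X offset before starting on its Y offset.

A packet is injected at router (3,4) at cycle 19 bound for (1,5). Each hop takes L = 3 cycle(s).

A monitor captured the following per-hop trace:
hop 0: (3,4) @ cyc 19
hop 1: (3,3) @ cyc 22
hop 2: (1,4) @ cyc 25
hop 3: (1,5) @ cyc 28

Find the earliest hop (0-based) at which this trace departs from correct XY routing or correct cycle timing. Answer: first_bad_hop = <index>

first_bad_hop = 1

  1: Δx=+0 Δy=-1 Δt=3 [BAD: Y-move but x=3≠1]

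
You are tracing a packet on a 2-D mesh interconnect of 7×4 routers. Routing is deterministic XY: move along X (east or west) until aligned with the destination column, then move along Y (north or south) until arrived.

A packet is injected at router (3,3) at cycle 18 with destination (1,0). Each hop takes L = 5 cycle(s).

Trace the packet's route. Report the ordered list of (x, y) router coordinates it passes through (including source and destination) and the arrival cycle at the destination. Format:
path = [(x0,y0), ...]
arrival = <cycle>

path = [(3,3), (2,3), (1,3), (1,2), (1,1), (1,0)]
arrival = 43

[0] x=3 y=3 t=18
[1] x=2 y=3 t=23 →W
[2] x=1 y=3 t=28 →W
[3] x=1 y=2 t=33 →S
[4] x=1 y=1 t=38 →S
[5] x=1 y=0 t=43 →S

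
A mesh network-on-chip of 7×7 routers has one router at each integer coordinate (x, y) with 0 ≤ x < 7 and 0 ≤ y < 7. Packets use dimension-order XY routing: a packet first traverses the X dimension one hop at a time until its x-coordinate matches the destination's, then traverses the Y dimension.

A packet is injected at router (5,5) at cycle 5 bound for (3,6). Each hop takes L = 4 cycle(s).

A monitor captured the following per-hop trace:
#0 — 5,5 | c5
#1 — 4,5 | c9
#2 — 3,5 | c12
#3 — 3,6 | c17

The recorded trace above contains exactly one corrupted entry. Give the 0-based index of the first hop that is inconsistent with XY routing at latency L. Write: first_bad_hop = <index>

[1] (-1,+0) / 4c ⇒ ok
[2] (-1,+0) / 3c ⇒ BAD: Δcyc=3≠L

first_bad_hop = 2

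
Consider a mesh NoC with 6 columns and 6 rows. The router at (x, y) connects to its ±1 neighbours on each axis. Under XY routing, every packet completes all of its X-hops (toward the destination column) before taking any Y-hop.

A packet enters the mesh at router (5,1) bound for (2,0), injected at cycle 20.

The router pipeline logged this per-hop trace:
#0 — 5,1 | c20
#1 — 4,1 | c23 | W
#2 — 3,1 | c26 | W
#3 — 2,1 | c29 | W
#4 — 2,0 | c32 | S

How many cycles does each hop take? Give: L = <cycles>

cyc[1] − cyc[0] = 23 − 20 = 3.
Each hop adds L, hence L = 3.

L = 3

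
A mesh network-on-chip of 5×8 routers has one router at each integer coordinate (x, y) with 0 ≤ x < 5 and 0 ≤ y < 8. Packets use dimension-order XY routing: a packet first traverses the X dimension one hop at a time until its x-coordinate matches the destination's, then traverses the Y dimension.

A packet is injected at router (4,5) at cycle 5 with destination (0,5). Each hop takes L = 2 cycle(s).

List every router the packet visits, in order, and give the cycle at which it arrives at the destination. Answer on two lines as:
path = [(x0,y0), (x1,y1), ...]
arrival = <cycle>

path = [(4,5), (3,5), (2,5), (1,5), (0,5)]
arrival = 13

  0. router=(4,5) cycle=5 (inject)
  1. router=(3,5) cycle=7 dir=W
  2. router=(2,5) cycle=9 dir=W
  3. router=(1,5) cycle=11 dir=W
  4. router=(0,5) cycle=13 dir=W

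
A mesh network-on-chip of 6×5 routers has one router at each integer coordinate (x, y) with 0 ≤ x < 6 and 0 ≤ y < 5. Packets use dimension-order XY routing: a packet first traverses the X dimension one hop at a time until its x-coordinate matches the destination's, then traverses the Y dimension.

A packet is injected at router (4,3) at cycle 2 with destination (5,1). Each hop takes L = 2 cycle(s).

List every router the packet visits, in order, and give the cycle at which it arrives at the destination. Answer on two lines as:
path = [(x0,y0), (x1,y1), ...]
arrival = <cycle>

path = [(4,3), (5,3), (5,2), (5,1)]
arrival = 8

t=2: at (4,3)
t=4: at (5,3) after E
t=6: at (5,2) after S
t=8: at (5,1) after S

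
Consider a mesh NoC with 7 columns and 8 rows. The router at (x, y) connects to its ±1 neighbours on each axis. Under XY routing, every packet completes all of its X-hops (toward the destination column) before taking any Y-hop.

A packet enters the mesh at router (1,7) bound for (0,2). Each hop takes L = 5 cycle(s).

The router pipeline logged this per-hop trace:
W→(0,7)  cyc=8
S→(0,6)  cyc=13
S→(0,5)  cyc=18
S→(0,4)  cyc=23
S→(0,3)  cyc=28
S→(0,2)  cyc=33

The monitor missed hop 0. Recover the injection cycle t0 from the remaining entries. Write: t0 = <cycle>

At hop 1 the cycle is 8; in general cyc_k = t0 + kL.
t0 = cyc[1] − L = 8 − 5 = 3.

t0 = 3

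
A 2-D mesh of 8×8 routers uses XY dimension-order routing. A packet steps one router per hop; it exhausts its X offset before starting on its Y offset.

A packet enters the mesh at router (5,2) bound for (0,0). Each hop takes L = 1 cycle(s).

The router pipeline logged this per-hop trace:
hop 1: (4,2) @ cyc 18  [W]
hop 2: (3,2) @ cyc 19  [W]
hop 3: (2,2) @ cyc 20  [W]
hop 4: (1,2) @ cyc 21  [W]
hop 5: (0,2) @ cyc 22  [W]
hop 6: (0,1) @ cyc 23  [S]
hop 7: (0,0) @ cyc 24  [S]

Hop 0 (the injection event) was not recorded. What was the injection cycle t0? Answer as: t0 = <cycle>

t0 = 17

cyc[1] = 18 and cyc[k] = t0 + k·L for every k.
So t0 = 18 − 1·1 = 17.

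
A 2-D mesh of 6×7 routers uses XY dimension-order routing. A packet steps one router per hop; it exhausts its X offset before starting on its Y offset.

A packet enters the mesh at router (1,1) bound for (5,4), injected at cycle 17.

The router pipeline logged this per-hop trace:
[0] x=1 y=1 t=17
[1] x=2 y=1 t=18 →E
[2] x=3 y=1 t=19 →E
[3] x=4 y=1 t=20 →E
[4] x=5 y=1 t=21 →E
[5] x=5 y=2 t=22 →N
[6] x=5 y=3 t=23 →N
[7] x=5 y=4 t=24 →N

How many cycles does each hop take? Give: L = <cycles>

cyc[1] − cyc[0] = 18 − 17 = 1.
Per-hop latency L = Δcyc = 1.

L = 1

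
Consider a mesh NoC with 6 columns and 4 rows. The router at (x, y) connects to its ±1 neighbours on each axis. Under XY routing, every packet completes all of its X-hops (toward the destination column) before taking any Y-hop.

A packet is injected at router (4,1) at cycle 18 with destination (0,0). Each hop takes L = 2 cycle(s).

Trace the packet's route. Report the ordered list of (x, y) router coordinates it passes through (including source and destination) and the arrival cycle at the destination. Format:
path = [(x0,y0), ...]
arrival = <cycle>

[0] x=4 y=1 t=18
[1] x=3 y=1 t=20 →W
[2] x=2 y=1 t=22 →W
[3] x=1 y=1 t=24 →W
[4] x=0 y=1 t=26 →W
[5] x=0 y=0 t=28 →S

path = [(4,1), (3,1), (2,1), (1,1), (0,1), (0,0)]
arrival = 28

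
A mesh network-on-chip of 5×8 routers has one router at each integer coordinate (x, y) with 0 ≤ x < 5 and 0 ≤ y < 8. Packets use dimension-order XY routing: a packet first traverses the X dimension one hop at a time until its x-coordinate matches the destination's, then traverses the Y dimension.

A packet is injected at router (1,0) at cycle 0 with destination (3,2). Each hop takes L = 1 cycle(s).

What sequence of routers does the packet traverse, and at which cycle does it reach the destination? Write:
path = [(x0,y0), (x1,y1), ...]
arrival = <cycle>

path = [(1,0), (2,0), (3,0), (3,1), (3,2)]
arrival = 4

  0. router=(1,0) cycle=0 (inject)
  1. router=(2,0) cycle=1 dir=E
  2. router=(3,0) cycle=2 dir=E
  3. router=(3,1) cycle=3 dir=N
  4. router=(3,2) cycle=4 dir=N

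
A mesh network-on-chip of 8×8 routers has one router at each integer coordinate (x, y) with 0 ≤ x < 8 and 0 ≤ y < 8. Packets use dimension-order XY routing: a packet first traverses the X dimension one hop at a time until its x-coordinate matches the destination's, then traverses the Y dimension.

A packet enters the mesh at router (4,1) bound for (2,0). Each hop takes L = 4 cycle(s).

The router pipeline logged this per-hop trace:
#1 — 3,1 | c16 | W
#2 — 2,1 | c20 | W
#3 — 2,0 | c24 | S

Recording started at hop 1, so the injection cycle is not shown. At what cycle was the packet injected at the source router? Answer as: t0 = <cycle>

At hop 1 the cycle is 16; in general cyc_k = t0 + kL.
So t0 = 16 − 1·4 = 12.

t0 = 12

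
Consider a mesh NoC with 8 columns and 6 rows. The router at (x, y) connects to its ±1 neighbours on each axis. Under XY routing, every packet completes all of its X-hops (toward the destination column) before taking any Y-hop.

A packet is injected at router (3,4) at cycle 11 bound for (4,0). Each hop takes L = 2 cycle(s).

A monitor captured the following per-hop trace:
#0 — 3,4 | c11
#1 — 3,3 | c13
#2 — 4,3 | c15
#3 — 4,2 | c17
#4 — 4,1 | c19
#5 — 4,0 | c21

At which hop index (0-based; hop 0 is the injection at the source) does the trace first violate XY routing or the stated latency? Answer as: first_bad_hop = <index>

first_bad_hop = 1

hop 1: step (+0,-1), +2 cyc — BAD: Y-move but x=3≠4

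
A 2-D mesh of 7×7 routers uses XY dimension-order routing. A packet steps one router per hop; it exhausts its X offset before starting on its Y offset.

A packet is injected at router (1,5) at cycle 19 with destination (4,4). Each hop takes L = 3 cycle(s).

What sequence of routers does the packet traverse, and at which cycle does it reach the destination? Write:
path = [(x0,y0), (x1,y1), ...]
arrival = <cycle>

t=19: at (1,5)
t=22: at (2,5) after E
t=25: at (3,5) after E
t=28: at (4,5) after E
t=31: at (4,4) after S

path = [(1,5), (2,5), (3,5), (4,5), (4,4)]
arrival = 31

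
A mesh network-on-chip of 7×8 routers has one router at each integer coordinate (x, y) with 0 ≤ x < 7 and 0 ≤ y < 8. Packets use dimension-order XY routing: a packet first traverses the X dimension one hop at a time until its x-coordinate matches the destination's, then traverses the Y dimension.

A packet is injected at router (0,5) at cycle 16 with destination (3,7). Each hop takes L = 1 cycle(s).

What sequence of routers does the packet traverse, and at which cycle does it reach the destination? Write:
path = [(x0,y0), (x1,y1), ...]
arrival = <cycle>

path = [(0,5), (1,5), (2,5), (3,5), (3,6), (3,7)]
arrival = 21

  0. router=(0,5) cycle=16 (inject)
  1. router=(1,5) cycle=17 dir=E
  2. router=(2,5) cycle=18 dir=E
  3. router=(3,5) cycle=19 dir=E
  4. router=(3,6) cycle=20 dir=N
  5. router=(3,7) cycle=21 dir=N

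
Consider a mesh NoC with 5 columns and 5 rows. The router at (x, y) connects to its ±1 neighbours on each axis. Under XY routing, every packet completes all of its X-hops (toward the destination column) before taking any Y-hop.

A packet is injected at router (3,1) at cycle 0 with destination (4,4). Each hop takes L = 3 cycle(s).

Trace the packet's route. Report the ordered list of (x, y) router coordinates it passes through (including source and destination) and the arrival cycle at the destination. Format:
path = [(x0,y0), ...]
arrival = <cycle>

hop 0: (3,1) @ cyc 0
hop 1: (4,1) @ cyc 3  [E]
hop 2: (4,2) @ cyc 6  [N]
hop 3: (4,3) @ cyc 9  [N]
hop 4: (4,4) @ cyc 12  [N]

path = [(3,1), (4,1), (4,2), (4,3), (4,4)]
arrival = 12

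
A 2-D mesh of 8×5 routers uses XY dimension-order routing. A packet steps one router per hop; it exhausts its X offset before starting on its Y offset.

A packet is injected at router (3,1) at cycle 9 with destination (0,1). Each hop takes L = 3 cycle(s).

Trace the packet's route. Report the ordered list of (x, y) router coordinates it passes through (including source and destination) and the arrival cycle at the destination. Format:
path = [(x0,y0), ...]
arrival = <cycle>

path = [(3,1), (2,1), (1,1), (0,1)]
arrival = 18

#0 — 3,1 | c9
#1 — 2,1 | c12 | W
#2 — 1,1 | c15 | W
#3 — 0,1 | c18 | W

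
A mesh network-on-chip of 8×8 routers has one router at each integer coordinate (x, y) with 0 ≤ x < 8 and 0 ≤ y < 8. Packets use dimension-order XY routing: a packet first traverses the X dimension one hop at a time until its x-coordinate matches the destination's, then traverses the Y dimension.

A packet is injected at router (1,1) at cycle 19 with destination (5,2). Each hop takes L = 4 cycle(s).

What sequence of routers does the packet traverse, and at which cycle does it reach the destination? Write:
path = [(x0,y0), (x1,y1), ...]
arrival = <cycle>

path = [(1,1), (2,1), (3,1), (4,1), (5,1), (5,2)]
arrival = 39

#0 — 1,1 | c19
#1 — 2,1 | c23 | E
#2 — 3,1 | c27 | E
#3 — 4,1 | c31 | E
#4 — 5,1 | c35 | E
#5 — 5,2 | c39 | N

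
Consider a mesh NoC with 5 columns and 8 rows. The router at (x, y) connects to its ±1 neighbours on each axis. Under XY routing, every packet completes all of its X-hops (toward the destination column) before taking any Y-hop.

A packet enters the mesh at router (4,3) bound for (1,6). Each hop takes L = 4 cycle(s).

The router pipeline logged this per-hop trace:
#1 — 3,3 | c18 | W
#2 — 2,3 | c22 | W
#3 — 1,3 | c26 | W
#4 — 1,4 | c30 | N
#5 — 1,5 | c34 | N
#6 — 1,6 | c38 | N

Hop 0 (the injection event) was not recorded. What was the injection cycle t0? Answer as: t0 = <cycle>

Hop 1 reached at cycle 18; hop k is at t0 + k·L.
t0 = cyc[1] − L = 18 − 4 = 14.

t0 = 14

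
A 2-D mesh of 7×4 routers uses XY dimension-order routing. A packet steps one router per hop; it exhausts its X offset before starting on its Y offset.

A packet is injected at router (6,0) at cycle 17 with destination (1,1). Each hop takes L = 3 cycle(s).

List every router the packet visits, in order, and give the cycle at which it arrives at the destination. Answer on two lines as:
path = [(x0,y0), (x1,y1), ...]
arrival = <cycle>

path = [(6,0), (5,0), (4,0), (3,0), (2,0), (1,0), (1,1)]
arrival = 35

  0. router=(6,0) cycle=17 (inject)
  1. router=(5,0) cycle=20 dir=W
  2. router=(4,0) cycle=23 dir=W
  3. router=(3,0) cycle=26 dir=W
  4. router=(2,0) cycle=29 dir=W
  5. router=(1,0) cycle=32 dir=W
  6. router=(1,1) cycle=35 dir=N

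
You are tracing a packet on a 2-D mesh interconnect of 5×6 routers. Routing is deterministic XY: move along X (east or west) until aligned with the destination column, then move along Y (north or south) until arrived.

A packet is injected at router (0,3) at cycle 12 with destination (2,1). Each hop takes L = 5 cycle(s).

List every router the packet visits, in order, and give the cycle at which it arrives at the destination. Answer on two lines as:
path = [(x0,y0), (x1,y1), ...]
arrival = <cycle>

path = [(0,3), (1,3), (2,3), (2,2), (2,1)]
arrival = 32

src (0,3)  cyc=12
E→(1,3)  cyc=17
E→(2,3)  cyc=22
S→(2,2)  cyc=27
S→(2,1)  cyc=32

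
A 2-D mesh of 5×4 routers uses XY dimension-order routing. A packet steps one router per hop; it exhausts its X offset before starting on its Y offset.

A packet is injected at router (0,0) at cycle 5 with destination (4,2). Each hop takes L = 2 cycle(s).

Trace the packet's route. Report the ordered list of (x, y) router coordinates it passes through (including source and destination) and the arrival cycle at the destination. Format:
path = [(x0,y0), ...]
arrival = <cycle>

hop 0: (0,0) @ cyc 5
hop 1: (1,0) @ cyc 7  [E]
hop 2: (2,0) @ cyc 9  [E]
hop 3: (3,0) @ cyc 11  [E]
hop 4: (4,0) @ cyc 13  [E]
hop 5: (4,1) @ cyc 15  [N]
hop 6: (4,2) @ cyc 17  [N]

path = [(0,0), (1,0), (2,0), (3,0), (4,0), (4,1), (4,2)]
arrival = 17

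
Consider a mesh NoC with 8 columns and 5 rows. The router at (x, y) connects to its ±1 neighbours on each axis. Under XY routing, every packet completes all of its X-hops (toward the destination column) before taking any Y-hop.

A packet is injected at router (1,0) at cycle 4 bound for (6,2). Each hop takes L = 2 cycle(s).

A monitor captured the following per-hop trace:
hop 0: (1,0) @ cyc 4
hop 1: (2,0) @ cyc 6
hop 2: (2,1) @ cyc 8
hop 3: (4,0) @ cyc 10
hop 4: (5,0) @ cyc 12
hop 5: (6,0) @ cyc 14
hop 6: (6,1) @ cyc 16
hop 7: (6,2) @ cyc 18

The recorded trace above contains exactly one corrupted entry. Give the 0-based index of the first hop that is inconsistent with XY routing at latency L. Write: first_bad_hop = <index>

[1] (+1,+0) / 2c ⇒ ok
[2] (+0,+1) / 2c ⇒ BAD: Y-move but x=2≠6

first_bad_hop = 2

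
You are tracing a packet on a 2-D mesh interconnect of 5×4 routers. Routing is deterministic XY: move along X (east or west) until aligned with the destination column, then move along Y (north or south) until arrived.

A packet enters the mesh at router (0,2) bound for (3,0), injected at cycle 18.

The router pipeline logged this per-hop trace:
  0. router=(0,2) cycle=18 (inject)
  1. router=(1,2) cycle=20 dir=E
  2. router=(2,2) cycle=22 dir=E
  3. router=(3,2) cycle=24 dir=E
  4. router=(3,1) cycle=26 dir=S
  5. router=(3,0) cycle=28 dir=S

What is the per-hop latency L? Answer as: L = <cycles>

L = 2

From hop 0 (18) to hop 1 (20): +2 cycles.
Each hop adds L, hence L = 2.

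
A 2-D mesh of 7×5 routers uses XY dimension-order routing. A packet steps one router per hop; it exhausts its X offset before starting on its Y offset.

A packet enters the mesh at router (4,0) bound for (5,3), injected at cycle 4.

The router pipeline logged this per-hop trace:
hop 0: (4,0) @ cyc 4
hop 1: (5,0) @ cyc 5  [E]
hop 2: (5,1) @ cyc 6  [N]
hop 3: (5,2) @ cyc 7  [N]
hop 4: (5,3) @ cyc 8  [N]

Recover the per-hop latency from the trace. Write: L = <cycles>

From hop 0 (4) to hop 1 (5): +1 cycles.
One hop costs L cycles, so L = 1.

L = 1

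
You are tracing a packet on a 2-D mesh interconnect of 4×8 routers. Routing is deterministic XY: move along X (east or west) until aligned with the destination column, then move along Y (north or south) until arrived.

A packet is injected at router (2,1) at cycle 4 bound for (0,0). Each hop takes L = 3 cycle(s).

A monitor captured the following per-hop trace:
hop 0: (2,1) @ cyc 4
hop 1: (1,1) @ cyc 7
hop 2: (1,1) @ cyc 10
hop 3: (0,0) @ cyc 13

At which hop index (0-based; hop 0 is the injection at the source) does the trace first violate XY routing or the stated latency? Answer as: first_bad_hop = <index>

first_bad_hop = 2

  1: Δx=-1 Δy=+0 Δt=3 [ok]
  2: Δx=+0 Δy=+0 Δt=3 [BAD: non-unit step]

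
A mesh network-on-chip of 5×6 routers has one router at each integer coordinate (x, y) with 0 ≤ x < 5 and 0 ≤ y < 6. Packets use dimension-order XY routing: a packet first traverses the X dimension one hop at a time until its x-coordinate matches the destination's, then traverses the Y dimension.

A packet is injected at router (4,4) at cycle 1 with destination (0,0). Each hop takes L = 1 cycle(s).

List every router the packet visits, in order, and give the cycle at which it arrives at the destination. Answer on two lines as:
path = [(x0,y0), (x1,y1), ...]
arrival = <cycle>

path = [(4,4), (3,4), (2,4), (1,4), (0,4), (0,3), (0,2), (0,1), (0,0)]
arrival = 9

t=1: at (4,4)
t=2: at (3,4) after W
t=3: at (2,4) after W
t=4: at (1,4) after W
t=5: at (0,4) after W
t=6: at (0,3) after S
t=7: at (0,2) after S
t=8: at (0,1) after S
t=9: at (0,0) after S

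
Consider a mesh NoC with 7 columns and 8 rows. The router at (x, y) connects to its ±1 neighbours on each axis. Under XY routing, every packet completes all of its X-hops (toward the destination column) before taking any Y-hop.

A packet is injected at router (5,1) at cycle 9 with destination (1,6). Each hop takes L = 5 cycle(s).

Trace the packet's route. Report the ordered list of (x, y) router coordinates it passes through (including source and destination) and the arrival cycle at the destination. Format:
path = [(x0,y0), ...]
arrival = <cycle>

  0. router=(5,1) cycle=9 (inject)
  1. router=(4,1) cycle=14 dir=W
  2. router=(3,1) cycle=19 dir=W
  3. router=(2,1) cycle=24 dir=W
  4. router=(1,1) cycle=29 dir=W
  5. router=(1,2) cycle=34 dir=N
  6. router=(1,3) cycle=39 dir=N
  7. router=(1,4) cycle=44 dir=N
  8. router=(1,5) cycle=49 dir=N
  9. router=(1,6) cycle=54 dir=N

path = [(5,1), (4,1), (3,1), (2,1), (1,1), (1,2), (1,3), (1,4), (1,5), (1,6)]
arrival = 54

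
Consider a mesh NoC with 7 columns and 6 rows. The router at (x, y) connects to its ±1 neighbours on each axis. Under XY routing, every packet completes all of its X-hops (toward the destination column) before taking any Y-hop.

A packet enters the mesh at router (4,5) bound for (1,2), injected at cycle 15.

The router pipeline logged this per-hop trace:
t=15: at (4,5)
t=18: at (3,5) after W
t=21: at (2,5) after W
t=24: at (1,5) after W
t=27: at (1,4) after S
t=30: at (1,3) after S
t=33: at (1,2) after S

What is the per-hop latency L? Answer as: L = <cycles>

Between hops 0 and 1 the cycle counter advances 18 − 15 = 3.
Per-hop latency L = Δcyc = 3.

L = 3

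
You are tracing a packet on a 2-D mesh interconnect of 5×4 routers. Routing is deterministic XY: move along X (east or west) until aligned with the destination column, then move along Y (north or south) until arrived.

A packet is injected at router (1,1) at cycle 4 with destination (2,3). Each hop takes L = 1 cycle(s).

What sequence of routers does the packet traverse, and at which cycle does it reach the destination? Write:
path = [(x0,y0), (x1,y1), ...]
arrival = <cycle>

path = [(1,1), (2,1), (2,2), (2,3)]
arrival = 7

#0 — 1,1 | c4
#1 — 2,1 | c5 | E
#2 — 2,2 | c6 | N
#3 — 2,3 | c7 | N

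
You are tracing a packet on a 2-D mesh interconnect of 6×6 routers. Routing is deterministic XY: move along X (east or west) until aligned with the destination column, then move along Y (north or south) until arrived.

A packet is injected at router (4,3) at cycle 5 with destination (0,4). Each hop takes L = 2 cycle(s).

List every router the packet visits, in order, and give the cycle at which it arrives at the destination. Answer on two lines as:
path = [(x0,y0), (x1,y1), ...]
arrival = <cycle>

path = [(4,3), (3,3), (2,3), (1,3), (0,3), (0,4)]
arrival = 15

t=5: at (4,3)
t=7: at (3,3) after W
t=9: at (2,3) after W
t=11: at (1,3) after W
t=13: at (0,3) after W
t=15: at (0,4) after N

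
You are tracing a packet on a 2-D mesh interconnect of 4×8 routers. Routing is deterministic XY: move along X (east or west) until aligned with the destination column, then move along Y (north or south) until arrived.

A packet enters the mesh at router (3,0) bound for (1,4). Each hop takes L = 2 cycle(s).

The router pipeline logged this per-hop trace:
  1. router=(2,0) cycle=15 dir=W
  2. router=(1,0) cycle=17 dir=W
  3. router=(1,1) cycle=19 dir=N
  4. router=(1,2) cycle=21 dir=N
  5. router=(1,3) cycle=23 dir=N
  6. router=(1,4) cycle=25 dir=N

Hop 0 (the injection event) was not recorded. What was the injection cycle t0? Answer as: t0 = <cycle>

The first recorded entry is hop 1 at cycle 15.
Therefore t0 = 15 − L = 13.

t0 = 13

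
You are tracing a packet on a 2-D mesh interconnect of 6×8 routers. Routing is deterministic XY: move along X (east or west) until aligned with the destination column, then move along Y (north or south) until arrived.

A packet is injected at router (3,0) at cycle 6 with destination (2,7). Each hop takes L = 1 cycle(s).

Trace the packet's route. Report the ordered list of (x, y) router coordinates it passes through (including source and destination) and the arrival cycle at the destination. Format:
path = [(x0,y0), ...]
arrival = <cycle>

path = [(3,0), (2,0), (2,1), (2,2), (2,3), (2,4), (2,5), (2,6), (2,7)]
arrival = 14

[0] x=3 y=0 t=6
[1] x=2 y=0 t=7 →W
[2] x=2 y=1 t=8 →N
[3] x=2 y=2 t=9 →N
[4] x=2 y=3 t=10 →N
[5] x=2 y=4 t=11 →N
[6] x=2 y=5 t=12 →N
[7] x=2 y=6 t=13 →N
[8] x=2 y=7 t=14 →N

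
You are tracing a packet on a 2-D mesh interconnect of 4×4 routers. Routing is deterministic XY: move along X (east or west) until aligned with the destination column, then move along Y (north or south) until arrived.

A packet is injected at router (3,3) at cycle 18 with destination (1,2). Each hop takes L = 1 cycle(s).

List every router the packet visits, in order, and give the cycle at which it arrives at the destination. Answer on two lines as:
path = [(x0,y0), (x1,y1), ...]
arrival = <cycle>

path = [(3,3), (2,3), (1,3), (1,2)]
arrival = 21

#0 — 3,3 | c18
#1 — 2,3 | c19 | W
#2 — 1,3 | c20 | W
#3 — 1,2 | c21 | S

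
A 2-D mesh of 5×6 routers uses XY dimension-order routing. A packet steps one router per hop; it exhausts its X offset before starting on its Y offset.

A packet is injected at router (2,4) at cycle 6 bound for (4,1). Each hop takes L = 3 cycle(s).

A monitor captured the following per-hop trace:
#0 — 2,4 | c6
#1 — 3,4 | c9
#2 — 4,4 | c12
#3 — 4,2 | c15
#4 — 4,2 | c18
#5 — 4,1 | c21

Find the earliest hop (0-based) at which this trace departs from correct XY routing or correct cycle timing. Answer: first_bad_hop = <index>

[1] (+1,+0) / 3c ⇒ ok
[2] (+1,+0) / 3c ⇒ ok
[3] (+0,-2) / 3c ⇒ BAD: non-unit step

first_bad_hop = 3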